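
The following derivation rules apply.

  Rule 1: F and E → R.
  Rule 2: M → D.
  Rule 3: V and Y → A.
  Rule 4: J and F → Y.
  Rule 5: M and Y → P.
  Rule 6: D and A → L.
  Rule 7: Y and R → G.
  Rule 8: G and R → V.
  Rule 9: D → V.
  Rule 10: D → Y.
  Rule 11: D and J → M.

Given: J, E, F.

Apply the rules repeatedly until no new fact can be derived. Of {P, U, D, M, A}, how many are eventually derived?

1

J and F hold, so Y follows (Rule 4).
F and E hold, so R follows (Rule 1).
Y and R hold, so G follows (Rule 7).
G and R hold, so V follows (Rule 8).
From V and Y, Rule 3 gives A.
P would need M and Y (Rule 5), but M is never established.
No rule produces U, and it is not given.
D would need M (Rule 2), but M is never established.
M would need D and J (Rule 11), but D is never established.
A: reached.
Reached: A — 1 of the 5.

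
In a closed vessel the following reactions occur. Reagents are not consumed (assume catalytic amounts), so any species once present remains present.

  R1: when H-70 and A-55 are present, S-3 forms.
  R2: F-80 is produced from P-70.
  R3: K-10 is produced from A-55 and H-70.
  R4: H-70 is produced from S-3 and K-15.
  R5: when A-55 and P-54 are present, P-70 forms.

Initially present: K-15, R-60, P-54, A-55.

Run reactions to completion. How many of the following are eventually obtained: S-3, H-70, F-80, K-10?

1

A-55 and P-54 present → P-70 forms (R5).
P-70 present → F-80 forms (R2).
S-3 would need H-70 and A-55 (R1), but H-70 never forms.
H-70 would need S-3 and K-15 (R4), but S-3 never forms.
F-80: reached.
K-10 would need A-55 and H-70 (R3), but H-70 never forms.
Reached: F-80 — 1 of the 4.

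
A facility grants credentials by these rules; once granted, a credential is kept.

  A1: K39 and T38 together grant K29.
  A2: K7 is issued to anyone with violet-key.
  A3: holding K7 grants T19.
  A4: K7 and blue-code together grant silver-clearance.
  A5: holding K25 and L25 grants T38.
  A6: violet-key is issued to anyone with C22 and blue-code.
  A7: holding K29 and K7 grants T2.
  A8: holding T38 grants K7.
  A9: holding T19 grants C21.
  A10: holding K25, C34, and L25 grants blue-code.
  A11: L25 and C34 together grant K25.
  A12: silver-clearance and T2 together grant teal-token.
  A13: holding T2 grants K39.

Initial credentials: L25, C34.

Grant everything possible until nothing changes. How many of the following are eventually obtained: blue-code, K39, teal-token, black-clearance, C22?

1

Holding L25 and C34 grants K25 (A11).
Holding K25, C34, and L25 grants blue-code (A10).
blue-code: reached.
K39 would need T2 (A13), but T2 is never granted.
teal-token would need silver-clearance and T2 (A12), but T2 is never granted.
No rule produces black-clearance, and it is not given.
No rule produces C22, and it is not given.
Reached: blue-code — 1 of the 5.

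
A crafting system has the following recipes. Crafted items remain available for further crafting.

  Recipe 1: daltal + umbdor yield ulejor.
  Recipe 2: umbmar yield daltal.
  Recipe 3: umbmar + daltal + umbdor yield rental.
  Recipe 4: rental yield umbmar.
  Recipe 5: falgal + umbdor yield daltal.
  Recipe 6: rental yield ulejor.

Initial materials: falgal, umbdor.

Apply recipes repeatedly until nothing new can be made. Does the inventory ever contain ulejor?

Yes

falgal + umbdor → daltal (Recipe 5).
Using Recipe 1, daltal and umbdor make ulejor.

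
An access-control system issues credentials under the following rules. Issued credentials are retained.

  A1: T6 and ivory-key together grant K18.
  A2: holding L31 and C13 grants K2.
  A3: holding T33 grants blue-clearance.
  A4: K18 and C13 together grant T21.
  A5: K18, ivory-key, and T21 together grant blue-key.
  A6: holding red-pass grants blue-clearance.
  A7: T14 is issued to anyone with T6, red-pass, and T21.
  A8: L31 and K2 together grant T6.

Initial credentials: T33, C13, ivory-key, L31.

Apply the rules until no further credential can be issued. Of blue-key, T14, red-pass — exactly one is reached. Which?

blue-key

Holding L31 and C13 grants K2 (A2).
Holding L31 and K2 grants T6 (A8).
Holding T6 and ivory-key grants K18 (A1).
Holding K18 and C13 grants T21 (A4).
Holding K18, ivory-key, and T21 grants blue-key (A5).
No rule produces red-pass, and it is not given. T14 would need T6, red-pass, and T21 (A7), but red-pass is never granted.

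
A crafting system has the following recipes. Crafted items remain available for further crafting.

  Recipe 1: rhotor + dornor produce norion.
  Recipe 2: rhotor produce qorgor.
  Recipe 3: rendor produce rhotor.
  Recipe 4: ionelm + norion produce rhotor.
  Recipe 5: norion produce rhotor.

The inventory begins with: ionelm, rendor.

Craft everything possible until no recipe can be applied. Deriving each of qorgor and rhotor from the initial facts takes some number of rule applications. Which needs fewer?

rhotor: rendor → rhotor (Recipe 3). [1 rule application]
qorgor: Using Recipe 3, rendor makes rhotor. rhotor → qorgor (Recipe 2). [2 rule applications]
rhotor needs fewer.

rhotor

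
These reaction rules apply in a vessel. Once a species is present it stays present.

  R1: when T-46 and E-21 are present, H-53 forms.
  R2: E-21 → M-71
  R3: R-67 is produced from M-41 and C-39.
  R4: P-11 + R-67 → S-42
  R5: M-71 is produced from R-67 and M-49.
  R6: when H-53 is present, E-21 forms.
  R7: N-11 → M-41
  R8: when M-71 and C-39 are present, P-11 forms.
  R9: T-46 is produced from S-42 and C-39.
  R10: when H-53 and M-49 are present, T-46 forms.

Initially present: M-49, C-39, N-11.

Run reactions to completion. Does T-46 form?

N-11 present → M-41 forms (R7).
M-41 and C-39 present → R-67 forms (R3).
R-67 and M-49 present → M-71 forms (R5).
M-71 and C-39 present → P-11 forms (R8).
P-11 and R-67 present → S-42 forms (R4).
S-42 and C-39 present → T-46 forms (R9).

Yes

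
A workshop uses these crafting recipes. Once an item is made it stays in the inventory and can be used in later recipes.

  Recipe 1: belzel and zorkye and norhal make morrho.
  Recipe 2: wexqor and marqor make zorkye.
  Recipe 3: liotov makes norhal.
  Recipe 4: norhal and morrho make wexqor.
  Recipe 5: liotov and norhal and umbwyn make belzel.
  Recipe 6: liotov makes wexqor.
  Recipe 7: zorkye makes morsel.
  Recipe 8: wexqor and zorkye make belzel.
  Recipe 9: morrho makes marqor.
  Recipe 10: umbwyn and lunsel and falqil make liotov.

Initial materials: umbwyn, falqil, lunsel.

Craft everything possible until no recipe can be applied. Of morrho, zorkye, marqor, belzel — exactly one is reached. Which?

umbwyn and lunsel and falqil → liotov (Recipe 10).
liotov → norhal (Recipe 3).
Using Recipe 5, liotov, norhal, and umbwyn make belzel.
morrho would need belzel, zorkye, and norhal (Recipe 1), but zorkye is never obtained. zorkye would need wexqor and marqor (Recipe 2), but marqor is never obtained. marqor would need morrho (Recipe 9), but morrho is never obtained.

belzel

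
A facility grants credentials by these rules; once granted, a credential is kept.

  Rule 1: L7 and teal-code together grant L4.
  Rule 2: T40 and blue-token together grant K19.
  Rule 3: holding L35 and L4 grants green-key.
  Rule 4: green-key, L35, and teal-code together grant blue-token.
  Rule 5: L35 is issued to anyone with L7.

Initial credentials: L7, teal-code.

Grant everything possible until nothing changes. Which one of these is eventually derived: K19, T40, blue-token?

Holding L7 grants L35 (Rule 5).
Holding L7 and teal-code grants L4 (Rule 1).
Holding L35 and L4 grants green-key (Rule 3).
Holding green-key, L35, and teal-code grants blue-token (Rule 4).
K19 would need T40 and blue-token (Rule 2), but T40 is never granted. No rule produces T40, and it is not given.

blue-token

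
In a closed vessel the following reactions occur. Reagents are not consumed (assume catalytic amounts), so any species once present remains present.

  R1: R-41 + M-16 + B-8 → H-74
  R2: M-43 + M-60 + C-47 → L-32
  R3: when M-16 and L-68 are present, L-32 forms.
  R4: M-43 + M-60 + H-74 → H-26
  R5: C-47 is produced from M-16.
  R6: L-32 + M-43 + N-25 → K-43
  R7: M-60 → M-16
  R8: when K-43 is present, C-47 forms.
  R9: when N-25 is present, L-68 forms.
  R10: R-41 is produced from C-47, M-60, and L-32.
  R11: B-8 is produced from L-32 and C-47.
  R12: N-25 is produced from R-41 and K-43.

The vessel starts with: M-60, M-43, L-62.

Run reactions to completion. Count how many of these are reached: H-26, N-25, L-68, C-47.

M-60 present → M-16 forms (R7).
M-16 present → C-47 forms (R5).
M-43, M-60, and C-47 present → L-32 forms (R2).
L-32 and C-47 present → B-8 forms (R11).
C-47, M-60, and L-32 present → R-41 forms (R10).
R-41, M-16, and B-8 present → H-74 forms (R1).
M-43, M-60, and H-74 present → H-26 forms (R4).
H-26: reached.
N-25 would need R-41 and K-43 (R12), but K-43 never forms.
L-68 would need N-25 (R9), but N-25 never forms.
C-47: reached.
Reached: H-26 and C-47 — 2 of the 4.

2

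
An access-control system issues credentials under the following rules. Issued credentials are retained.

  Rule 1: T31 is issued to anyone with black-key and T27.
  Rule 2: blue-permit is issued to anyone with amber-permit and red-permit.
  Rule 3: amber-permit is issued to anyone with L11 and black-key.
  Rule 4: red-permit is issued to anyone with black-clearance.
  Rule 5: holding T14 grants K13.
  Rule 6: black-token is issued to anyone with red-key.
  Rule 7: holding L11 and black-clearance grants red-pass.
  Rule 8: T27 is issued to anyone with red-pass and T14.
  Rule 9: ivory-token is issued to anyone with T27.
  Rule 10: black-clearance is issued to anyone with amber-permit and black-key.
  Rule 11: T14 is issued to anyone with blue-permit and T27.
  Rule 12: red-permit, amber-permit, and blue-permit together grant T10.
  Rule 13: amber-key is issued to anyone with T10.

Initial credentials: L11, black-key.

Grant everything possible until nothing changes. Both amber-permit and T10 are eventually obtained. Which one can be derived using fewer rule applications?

amber-permit

amber-permit: Holding L11 and black-key grants amber-permit (Rule 3). [1 rule application]
T10: Holding L11 and black-key grants amber-permit (Rule 3). Holding amber-permit and black-key grants black-clearance (Rule 10). Holding black-clearance grants red-permit (Rule 4). Holding amber-permit and red-permit grants blue-permit (Rule 2). Holding red-permit, amber-permit, and blue-permit grants T10 (Rule 12). [5 rule applications]
amber-permit needs fewer.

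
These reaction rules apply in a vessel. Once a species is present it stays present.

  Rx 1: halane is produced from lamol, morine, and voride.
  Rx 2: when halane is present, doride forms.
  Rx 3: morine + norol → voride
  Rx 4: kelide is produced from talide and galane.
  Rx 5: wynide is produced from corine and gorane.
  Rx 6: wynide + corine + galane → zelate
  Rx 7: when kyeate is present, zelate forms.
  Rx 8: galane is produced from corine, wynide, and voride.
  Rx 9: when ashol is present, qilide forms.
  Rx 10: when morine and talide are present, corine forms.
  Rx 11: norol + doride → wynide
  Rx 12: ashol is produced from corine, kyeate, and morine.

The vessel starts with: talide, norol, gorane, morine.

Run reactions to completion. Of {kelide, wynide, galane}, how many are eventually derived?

morine and talide present → corine forms (Rx 10).
morine and norol present → voride forms (Rx 3).
corine and gorane present → wynide forms (Rx 5).
corine, wynide, and voride present → galane forms (Rx 8).
talide and galane present → kelide forms (Rx 4).
kelide: reached.
wynide: reached.
galane: reached.
All 3 are reached.

3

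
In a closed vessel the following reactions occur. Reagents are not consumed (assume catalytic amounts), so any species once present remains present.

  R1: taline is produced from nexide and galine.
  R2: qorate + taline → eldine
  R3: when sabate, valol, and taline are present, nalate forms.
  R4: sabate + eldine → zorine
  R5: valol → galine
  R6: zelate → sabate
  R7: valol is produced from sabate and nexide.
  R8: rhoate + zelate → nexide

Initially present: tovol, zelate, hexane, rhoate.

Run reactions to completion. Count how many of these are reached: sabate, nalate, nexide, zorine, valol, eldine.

4

zelate present → sabate forms (R6).
rhoate and zelate present → nexide forms (R8).
sabate and nexide present → valol forms (R7).
valol present → galine forms (R5).
nexide and galine present → taline forms (R1).
sabate, valol, and taline present → nalate forms (R3).
sabate: reached.
nalate: reached.
nexide: reached.
zorine would need sabate and eldine (R4), but eldine never forms.
valol: reached.
eldine would need qorate and taline (R2), but qorate never forms.
Reached: sabate, nalate, nexide, and valol — 4 of the 6.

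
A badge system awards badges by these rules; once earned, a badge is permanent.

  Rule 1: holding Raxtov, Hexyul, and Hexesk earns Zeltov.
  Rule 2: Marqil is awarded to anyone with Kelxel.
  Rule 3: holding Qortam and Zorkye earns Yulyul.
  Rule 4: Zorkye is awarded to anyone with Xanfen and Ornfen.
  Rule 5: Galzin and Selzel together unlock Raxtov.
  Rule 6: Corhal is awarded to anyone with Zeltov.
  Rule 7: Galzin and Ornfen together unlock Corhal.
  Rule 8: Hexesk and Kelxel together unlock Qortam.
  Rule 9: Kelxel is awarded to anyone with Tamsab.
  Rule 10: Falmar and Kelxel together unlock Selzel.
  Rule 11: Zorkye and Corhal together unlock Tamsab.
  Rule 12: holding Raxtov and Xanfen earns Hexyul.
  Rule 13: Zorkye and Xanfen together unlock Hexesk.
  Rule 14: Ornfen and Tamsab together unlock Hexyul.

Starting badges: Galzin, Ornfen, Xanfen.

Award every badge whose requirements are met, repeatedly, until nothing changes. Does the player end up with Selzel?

No

Selzel would need Falmar and Kelxel (Rule 10), but Falmar is never earned.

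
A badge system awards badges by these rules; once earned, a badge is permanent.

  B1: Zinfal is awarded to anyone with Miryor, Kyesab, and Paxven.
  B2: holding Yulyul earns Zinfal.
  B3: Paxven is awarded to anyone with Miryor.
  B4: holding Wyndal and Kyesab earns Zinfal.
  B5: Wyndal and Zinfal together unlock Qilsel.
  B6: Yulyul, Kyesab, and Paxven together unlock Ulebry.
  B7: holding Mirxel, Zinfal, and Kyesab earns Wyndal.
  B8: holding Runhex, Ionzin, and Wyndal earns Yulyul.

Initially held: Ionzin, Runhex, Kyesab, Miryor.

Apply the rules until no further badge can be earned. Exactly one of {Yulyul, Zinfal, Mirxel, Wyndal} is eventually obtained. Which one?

With Miryor, Paxven is earned (B3).
With Miryor, Kyesab, and Paxven, Zinfal is earned (B1).
Yulyul would need Runhex, Ionzin, and Wyndal (B8), but Wyndal is never earned. Wyndal would need Mirxel, Zinfal, and Kyesab (B7), but Mirxel is never earned. No rule produces Mirxel, and it is not given.

Zinfal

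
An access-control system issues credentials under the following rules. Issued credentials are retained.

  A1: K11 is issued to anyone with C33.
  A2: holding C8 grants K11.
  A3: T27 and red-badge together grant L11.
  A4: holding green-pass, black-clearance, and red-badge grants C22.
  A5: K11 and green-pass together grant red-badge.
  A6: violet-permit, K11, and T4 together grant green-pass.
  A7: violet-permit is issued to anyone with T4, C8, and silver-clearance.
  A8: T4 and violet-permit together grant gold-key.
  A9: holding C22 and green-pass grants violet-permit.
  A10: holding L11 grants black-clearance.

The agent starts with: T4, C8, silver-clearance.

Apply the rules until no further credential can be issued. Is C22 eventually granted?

C22 would need green-pass, black-clearance, and red-badge (A4), but black-clearance is never granted.

No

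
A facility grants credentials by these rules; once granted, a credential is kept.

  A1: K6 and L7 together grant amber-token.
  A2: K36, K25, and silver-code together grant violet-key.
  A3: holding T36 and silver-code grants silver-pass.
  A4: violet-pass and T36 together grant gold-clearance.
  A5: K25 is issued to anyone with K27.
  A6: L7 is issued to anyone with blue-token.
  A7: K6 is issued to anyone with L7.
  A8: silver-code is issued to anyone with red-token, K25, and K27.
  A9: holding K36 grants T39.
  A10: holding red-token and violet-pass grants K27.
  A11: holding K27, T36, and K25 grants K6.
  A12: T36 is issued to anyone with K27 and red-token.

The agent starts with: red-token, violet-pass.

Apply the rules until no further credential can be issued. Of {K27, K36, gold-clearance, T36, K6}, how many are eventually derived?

4

Holding red-token and violet-pass grants K27 (A10).
Holding K27 and red-token grants T36 (A12).
Holding K27 grants K25 (A5).
Holding violet-pass and T36 grants gold-clearance (A4).
Holding K27, T36, and K25 grants K6 (A11).
K27: reached.
No rule produces K36, and it is not given.
gold-clearance: reached.
T36: reached.
K6: reached.
Reached: K27, gold-clearance, T36, and K6 — 4 of the 5.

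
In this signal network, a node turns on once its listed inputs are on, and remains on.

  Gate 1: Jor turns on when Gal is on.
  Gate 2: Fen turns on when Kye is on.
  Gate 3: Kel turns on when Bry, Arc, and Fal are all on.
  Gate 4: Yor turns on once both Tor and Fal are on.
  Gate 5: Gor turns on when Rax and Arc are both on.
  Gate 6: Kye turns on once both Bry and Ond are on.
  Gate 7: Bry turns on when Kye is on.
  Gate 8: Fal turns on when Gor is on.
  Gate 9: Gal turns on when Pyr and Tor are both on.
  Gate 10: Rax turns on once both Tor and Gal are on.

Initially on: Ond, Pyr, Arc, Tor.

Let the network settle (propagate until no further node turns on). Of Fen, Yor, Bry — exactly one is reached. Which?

Gate 9: Pyr and Tor on → Gal on.
Gate 10: Tor and Gal on → Rax on.
Rax and Arc are on, so Gor turns on (Gate 5).
Gor is on, so Fal turns on (Gate 8).
Tor and Fal are on, so Yor turns on (Gate 4).
Bry would need Kye (Gate 7), but Kye never turns on. Fen would need Kye (Gate 2), but Kye never turns on.

Yor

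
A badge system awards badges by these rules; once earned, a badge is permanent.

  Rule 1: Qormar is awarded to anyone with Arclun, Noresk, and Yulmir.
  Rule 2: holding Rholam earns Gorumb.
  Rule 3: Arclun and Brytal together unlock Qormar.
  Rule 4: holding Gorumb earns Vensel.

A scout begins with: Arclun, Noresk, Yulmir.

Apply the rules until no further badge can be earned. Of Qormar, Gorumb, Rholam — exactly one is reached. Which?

With Arclun, Noresk, and Yulmir, Qormar is earned (Rule 1).
Gorumb would need Rholam (Rule 2), but Rholam is never earned. No rule produces Rholam, and it is not given.

Qormar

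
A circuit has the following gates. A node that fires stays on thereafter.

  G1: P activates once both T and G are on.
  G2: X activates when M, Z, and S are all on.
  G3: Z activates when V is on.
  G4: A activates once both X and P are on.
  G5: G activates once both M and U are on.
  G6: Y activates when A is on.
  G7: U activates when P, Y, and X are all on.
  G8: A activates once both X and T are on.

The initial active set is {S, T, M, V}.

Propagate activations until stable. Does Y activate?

V is on, so Z activates (G3).
G2: M, Z, and S on → X on.
G8: X and T on → A on.
G6: A on → Y on.

Yes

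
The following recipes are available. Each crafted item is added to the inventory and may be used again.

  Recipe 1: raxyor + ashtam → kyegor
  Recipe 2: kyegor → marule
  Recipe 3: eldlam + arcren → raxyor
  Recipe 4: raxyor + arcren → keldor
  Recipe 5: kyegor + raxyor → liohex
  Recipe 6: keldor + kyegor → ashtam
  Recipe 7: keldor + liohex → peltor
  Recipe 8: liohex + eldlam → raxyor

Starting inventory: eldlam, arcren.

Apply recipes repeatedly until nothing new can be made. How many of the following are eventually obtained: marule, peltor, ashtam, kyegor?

0

marule would need kyegor (Recipe 2), but kyegor is never obtained.
peltor would need keldor and liohex (Recipe 7), but liohex is never obtained.
ashtam would need keldor and kyegor (Recipe 6), but kyegor is never obtained.
kyegor would need raxyor and ashtam (Recipe 1), but ashtam is never obtained.
None of the 4 are reached.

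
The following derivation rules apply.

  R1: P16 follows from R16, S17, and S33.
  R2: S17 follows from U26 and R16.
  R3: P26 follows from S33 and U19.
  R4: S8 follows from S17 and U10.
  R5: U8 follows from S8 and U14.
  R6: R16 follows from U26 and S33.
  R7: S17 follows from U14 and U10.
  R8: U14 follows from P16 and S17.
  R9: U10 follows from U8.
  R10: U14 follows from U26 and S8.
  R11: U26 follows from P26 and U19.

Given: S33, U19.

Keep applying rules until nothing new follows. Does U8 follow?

U8 would need S8 and U14 (R5), but S8 is never established.

No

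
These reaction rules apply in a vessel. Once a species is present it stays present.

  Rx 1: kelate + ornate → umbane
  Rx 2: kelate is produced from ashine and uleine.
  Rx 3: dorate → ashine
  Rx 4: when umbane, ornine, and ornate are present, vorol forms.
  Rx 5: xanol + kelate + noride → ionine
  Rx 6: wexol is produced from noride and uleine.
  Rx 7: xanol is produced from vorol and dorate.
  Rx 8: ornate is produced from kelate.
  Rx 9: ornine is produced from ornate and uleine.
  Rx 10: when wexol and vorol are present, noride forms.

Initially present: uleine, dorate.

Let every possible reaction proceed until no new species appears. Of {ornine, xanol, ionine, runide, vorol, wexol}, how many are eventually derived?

dorate present → ashine forms (Rx 3).
ashine and uleine present → kelate forms (Rx 2).
kelate present → ornate forms (Rx 8).
kelate and ornate present → umbane forms (Rx 1).
ornate and uleine present → ornine forms (Rx 9).
umbane, ornine, and ornate present → vorol forms (Rx 4).
vorol and dorate present → xanol forms (Rx 7).
ornine: reached.
xanol: reached.
ionine would need xanol, kelate, and noride (Rx 5), but noride never forms.
No rule produces runide, and it is not given.
vorol: reached.
wexol would need noride and uleine (Rx 6), but noride never forms.
Reached: ornine, xanol, and vorol — 3 of the 6.

3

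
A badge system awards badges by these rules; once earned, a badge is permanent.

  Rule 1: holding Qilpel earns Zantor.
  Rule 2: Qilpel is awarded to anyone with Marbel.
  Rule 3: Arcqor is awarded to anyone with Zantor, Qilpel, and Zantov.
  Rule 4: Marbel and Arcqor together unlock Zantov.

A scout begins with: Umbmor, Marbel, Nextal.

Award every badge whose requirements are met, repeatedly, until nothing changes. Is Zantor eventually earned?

With Marbel, Qilpel is earned (Rule 2).
With Qilpel, Zantor is earned (Rule 1).

Yes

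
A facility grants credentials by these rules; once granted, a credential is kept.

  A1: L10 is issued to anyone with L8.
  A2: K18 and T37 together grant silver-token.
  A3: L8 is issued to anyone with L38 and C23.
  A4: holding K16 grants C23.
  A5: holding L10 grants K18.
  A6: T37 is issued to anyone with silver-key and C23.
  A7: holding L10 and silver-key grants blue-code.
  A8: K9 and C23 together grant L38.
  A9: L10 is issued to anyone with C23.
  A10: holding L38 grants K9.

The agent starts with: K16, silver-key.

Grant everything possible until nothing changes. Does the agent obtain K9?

No

K9 would need L38 (A10), but L38 is never granted.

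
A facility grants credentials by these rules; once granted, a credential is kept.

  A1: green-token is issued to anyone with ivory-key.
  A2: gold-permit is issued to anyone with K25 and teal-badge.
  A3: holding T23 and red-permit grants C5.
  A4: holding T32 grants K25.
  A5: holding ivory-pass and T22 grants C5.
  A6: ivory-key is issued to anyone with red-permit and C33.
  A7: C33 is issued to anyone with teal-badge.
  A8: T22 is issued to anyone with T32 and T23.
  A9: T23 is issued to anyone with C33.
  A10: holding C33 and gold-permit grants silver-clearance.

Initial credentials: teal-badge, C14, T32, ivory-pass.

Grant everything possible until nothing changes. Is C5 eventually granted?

Yes

Holding teal-badge grants C33 (A7).
Holding C33 grants T23 (A9).
Holding T32 and T23 grants T22 (A8).
Holding ivory-pass and T22 grants C5 (A5).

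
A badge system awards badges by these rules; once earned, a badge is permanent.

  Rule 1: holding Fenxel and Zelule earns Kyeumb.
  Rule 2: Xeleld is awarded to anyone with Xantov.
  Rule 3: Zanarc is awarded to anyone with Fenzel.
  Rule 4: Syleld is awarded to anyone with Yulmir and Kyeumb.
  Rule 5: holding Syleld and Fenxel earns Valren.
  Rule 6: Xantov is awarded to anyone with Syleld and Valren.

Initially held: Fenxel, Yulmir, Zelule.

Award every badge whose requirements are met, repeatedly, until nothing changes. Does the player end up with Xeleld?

With Fenxel and Zelule, Kyeumb is earned (Rule 1).
With Yulmir and Kyeumb, Syleld is earned (Rule 4).
With Syleld and Fenxel, Valren is earned (Rule 5).
With Syleld and Valren, Xantov is earned (Rule 6).
With Xantov, Xeleld is earned (Rule 2).

Yes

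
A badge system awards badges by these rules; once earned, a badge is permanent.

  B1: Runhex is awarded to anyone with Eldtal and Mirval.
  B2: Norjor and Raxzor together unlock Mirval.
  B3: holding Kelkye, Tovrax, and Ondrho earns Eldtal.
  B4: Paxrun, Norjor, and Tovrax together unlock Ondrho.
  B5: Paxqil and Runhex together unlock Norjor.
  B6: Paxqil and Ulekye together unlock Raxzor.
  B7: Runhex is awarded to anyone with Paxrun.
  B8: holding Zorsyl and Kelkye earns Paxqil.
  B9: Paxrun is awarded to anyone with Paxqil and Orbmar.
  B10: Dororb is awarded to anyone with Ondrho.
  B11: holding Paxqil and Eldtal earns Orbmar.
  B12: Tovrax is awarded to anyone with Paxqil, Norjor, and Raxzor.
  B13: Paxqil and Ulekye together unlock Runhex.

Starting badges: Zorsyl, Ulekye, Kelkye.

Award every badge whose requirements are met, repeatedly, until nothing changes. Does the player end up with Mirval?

Yes

With Zorsyl and Kelkye, Paxqil is earned (B8).
With Paxqil and Ulekye, Raxzor is earned (B6).
With Paxqil and Ulekye, Runhex is earned (B13).
With Paxqil and Runhex, Norjor is earned (B5).
With Norjor and Raxzor, Mirval is earned (B2).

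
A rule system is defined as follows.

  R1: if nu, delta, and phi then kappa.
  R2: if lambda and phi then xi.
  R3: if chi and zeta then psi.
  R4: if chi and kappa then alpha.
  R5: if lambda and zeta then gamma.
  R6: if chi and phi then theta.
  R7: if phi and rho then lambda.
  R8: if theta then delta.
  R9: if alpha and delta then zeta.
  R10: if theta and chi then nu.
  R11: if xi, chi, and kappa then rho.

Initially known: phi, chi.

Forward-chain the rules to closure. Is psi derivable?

chi and phi hold, so theta follows (R6).
theta and chi hold, so nu follows (R10).
theta holds, so delta follows (R8).
From nu, delta, and phi, R1 gives kappa.
chi and kappa hold, so alpha follows (R4).
From alpha and delta, R9 gives zeta.
chi and zeta hold, so psi follows (R3).

Yes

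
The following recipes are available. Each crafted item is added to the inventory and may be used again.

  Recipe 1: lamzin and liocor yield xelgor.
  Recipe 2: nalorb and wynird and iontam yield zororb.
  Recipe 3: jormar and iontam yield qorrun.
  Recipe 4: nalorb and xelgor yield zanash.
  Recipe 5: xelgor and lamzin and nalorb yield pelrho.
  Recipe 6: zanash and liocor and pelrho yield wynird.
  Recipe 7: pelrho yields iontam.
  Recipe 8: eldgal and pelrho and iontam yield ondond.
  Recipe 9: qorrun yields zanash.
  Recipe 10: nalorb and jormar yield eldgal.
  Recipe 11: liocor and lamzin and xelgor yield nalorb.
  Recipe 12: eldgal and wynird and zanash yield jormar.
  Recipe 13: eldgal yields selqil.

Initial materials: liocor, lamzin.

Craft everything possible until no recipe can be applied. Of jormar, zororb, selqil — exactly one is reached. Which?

zororb

lamzin and liocor → xelgor (Recipe 1).
liocor and lamzin and xelgor → nalorb (Recipe 11).
Using Recipe 5, xelgor, lamzin, and nalorb make pelrho.
Using Recipe 4, nalorb and xelgor make zanash.
pelrho → iontam (Recipe 7).
Using Recipe 6, zanash, liocor, and pelrho make wynird.
Using Recipe 2, nalorb, wynird, and iontam make zororb.
jormar would need eldgal, wynird, and zanash (Recipe 12), but eldgal is never obtained. selqil would need eldgal (Recipe 13), but eldgal is never obtained.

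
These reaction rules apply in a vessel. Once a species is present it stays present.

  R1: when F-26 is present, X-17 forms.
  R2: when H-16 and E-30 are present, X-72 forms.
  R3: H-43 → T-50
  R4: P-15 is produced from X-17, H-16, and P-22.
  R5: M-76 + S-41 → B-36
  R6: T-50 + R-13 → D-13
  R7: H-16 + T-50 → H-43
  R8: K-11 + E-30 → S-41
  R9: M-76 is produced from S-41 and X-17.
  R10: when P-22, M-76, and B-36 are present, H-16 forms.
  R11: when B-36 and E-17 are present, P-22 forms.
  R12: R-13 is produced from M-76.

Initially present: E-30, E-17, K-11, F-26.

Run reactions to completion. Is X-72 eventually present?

Yes

F-26 present → X-17 forms (R1).
K-11 and E-30 present → S-41 forms (R8).
S-41 and X-17 present → M-76 forms (R9).
M-76 and S-41 present → B-36 forms (R5).
B-36 and E-17 present → P-22 forms (R11).
P-22, M-76, and B-36 present → H-16 forms (R10).
H-16 and E-30 present → X-72 forms (R2).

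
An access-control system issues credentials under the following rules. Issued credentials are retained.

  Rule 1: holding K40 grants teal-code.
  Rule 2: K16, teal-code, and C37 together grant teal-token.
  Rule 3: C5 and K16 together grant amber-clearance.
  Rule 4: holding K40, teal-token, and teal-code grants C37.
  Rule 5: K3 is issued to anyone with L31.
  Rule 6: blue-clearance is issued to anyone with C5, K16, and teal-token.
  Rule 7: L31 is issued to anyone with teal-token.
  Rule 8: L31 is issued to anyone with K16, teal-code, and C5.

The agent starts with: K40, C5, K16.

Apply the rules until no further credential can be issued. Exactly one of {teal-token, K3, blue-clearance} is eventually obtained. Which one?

Holding K40 grants teal-code (Rule 1).
Holding K16, teal-code, and C5 grants L31 (Rule 8).
Holding L31 grants K3 (Rule 5).
teal-token would need K16, teal-code, and C37 (Rule 2), but C37 is never granted. blue-clearance would need C5, K16, and teal-token (Rule 6), but teal-token is never granted.

K3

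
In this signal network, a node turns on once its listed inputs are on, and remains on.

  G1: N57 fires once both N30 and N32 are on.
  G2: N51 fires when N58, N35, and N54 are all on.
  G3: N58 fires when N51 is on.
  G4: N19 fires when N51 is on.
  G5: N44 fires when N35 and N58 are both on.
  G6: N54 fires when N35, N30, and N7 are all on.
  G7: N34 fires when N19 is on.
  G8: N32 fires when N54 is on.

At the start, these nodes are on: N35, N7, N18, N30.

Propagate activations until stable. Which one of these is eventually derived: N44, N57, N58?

N57

N35, N30, and N7 are on, so N54 fires (G6).
G8: N54 on → N32 on.
N30 and N32 are on, so N57 fires (G1).
N44 would need N35 and N58 (G5), but N58 never turns on. N58 would need N51 (G3), but N51 never turns on.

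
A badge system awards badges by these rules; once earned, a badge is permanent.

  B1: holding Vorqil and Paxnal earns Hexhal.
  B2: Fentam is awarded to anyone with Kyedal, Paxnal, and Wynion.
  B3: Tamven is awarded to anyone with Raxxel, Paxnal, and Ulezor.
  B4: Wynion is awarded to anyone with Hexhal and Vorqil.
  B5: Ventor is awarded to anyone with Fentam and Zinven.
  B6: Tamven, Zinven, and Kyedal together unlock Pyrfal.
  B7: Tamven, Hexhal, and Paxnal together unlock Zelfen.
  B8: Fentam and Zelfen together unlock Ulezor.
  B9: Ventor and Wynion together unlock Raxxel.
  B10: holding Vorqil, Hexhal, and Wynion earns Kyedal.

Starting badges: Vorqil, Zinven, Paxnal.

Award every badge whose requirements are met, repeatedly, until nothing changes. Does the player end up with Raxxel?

With Vorqil and Paxnal, Hexhal is earned (B1).
With Hexhal and Vorqil, Wynion is earned (B4).
With Vorqil, Hexhal, and Wynion, Kyedal is earned (B10).
With Kyedal, Paxnal, and Wynion, Fentam is earned (B2).
With Fentam and Zinven, Ventor is earned (B5).
With Ventor and Wynion, Raxxel is earned (B9).

Yes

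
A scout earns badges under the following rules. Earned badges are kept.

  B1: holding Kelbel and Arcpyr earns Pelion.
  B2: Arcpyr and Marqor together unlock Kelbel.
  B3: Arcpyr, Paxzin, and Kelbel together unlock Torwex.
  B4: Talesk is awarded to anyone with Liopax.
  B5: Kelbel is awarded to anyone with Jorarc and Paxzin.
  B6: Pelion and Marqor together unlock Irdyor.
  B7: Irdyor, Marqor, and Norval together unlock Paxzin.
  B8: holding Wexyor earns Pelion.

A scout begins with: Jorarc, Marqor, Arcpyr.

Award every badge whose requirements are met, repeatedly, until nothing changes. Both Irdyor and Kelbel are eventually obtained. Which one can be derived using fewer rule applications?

Kelbel

Kelbel: With Arcpyr and Marqor, Kelbel is earned (B2). [1 rule application]
Irdyor: With Arcpyr and Marqor, Kelbel is earned (B2). With Kelbel and Arcpyr, Pelion is earned (B1). With Pelion and Marqor, Irdyor is earned (B6). [3 rule applications]
Kelbel needs fewer.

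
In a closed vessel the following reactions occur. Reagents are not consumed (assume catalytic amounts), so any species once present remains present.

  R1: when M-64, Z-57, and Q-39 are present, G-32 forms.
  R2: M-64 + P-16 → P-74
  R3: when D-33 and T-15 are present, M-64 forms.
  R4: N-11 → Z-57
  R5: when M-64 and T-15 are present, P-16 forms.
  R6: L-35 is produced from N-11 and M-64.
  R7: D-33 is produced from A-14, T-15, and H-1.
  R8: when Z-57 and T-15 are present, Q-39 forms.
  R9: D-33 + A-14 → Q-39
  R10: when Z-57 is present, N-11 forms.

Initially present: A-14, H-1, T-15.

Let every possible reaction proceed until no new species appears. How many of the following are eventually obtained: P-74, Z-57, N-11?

1

A-14, T-15, and H-1 present → D-33 forms (R7).
D-33 and T-15 present → M-64 forms (R3).
M-64 and T-15 present → P-16 forms (R5).
M-64 and P-16 present → P-74 forms (R2).
P-74: reached.
Z-57 would need N-11 (R4), but N-11 never forms.
N-11 would need Z-57 (R10), but Z-57 never forms.
Reached: P-74 — 1 of the 3.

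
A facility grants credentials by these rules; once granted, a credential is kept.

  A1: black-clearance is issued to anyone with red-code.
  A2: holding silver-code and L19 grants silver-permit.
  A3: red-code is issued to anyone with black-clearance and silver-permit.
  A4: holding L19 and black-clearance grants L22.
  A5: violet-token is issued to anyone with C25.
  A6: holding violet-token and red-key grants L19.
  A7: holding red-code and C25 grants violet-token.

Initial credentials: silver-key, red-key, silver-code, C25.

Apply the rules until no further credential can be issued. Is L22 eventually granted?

L22 would need L19 and black-clearance (A4), but black-clearance is never granted.

No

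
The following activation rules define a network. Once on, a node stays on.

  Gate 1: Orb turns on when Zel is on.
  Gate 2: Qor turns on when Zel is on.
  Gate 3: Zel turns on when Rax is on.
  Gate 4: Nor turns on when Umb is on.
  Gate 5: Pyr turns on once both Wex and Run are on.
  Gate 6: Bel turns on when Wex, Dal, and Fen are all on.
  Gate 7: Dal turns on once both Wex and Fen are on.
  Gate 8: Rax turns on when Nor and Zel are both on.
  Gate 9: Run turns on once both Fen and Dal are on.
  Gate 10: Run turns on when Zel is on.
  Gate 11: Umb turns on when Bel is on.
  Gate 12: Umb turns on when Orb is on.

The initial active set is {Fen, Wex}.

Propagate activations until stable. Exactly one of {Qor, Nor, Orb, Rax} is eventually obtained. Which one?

Wex and Fen are on, so Dal turns on (Gate 7).
Gate 6: Wex, Dal, and Fen on → Bel on.
Gate 11: Bel on → Umb on.
Umb is on, so Nor turns on (Gate 4).
Orb would need Zel (Gate 1), but Zel never turns on. Qor would need Zel (Gate 2), but Zel never turns on. Rax would need Nor and Zel (Gate 8), but Zel never turns on.

Nor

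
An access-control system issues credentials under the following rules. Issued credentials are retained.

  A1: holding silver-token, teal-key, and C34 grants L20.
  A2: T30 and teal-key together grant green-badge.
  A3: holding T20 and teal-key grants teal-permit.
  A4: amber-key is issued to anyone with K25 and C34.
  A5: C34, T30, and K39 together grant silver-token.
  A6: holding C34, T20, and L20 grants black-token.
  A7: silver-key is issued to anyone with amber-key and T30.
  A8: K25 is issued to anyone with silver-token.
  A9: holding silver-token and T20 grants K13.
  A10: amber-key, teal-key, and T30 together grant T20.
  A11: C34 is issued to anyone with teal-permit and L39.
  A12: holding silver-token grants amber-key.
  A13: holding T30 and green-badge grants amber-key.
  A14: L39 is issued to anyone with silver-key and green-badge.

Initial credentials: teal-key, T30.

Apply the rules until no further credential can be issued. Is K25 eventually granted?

K25 would need silver-token (A8), but silver-token is never granted.

No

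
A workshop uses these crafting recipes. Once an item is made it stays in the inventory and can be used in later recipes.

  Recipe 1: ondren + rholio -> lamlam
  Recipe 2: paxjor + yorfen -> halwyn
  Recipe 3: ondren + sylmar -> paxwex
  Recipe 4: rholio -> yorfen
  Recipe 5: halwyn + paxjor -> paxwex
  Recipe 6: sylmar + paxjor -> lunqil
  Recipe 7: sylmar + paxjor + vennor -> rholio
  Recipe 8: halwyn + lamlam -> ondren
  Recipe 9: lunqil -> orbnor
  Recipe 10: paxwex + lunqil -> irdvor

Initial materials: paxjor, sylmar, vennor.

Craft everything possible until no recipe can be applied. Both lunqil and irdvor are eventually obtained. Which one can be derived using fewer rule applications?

lunqil: sylmar + paxjor -> lunqil (Recipe 6). [1 rule application]
irdvor: sylmar + paxjor -> lunqil (Recipe 6). sylmar + paxjor + vennor -> rholio (Recipe 7). rholio -> yorfen (Recipe 4). paxjor + yorfen -> halwyn (Recipe 2). halwyn + paxjor -> paxwex (Recipe 5). Using Recipe 10, paxwex and lunqil make irdvor. [6 rule applications]
lunqil needs fewer.

lunqil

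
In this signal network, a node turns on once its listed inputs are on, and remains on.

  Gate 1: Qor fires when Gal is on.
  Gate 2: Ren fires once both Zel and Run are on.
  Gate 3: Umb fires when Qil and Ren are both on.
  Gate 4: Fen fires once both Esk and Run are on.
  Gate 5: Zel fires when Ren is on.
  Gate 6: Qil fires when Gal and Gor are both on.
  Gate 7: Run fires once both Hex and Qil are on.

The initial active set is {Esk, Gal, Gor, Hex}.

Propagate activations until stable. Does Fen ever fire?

Yes

Gate 6: Gal and Gor on → Qil on.
Gate 7: Hex and Qil on → Run on.
Esk and Run are on, so Fen fires (Gate 4).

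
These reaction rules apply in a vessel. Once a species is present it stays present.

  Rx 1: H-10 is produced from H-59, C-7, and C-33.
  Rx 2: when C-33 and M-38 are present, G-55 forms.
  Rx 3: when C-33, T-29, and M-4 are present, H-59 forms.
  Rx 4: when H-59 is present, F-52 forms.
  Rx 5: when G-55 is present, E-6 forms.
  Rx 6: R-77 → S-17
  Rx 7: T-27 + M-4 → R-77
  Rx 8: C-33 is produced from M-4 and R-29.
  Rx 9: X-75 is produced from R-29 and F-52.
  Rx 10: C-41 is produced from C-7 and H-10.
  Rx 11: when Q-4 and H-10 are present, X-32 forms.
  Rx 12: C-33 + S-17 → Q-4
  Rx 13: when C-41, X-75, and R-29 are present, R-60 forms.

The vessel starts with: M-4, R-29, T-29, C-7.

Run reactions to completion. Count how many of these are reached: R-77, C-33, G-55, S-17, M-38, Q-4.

M-4 and R-29 present → C-33 forms (Rx 8).
R-77 would need T-27 and M-4 (Rx 7), but T-27 never forms.
C-33: reached.
G-55 would need C-33 and M-38 (Rx 2), but M-38 never forms.
S-17 would need R-77 (Rx 6), but R-77 never forms.
No rule produces M-38, and it is not given.
Q-4 would need C-33 and S-17 (Rx 12), but S-17 never forms.
Reached: C-33 — 1 of the 6.

1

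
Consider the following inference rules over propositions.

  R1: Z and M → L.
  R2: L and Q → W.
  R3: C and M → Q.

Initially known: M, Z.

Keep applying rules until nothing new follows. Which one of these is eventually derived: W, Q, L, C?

L

From Z and M, R1 gives L.
Q would need C and M (R3), but C is never established. No rule produces C, and it is not given. W would need L and Q (R2), but Q is never established.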